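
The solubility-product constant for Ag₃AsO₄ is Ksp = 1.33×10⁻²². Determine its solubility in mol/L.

Ag₃AsO₄(s) ⇌ 3 Ag⁺(aq) + AsO₄³⁻(aq)
Call the molar solubility s, so that [Ag⁺] = 3s and [AsO₄³⁻] = s.
Ksp = [Ag⁺]^3[AsO₄³⁻] = (3s)^3 · s = 27s^4
27s^4 = 1.33×10⁻²²  ⇒  s^4 = 4.93×10⁻²⁴
Taking the 4th root, s = 1.49×10⁻⁶ M.

1.49×10⁻⁶ M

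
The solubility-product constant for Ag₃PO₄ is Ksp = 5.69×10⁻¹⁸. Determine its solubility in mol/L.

2.14×10⁻⁵ M

Ag₃PO₄(s) ⇌ 3 Ag⁺(aq) + PO₄³⁻(aq)
Let s be the molar solubility. Then [Ag⁺] = 3s and [PO₄³⁻] = s.
Ksp = [Ag⁺]^3[PO₄³⁻] = (3s)^3 · s = 27s^4
27s^4 = 5.69×10⁻¹⁸  ⇒  s^4 = 2.11×10⁻¹⁹
s = (2.11×10⁻¹⁹)^(1/4) = 2.14×10⁻⁵ mol/L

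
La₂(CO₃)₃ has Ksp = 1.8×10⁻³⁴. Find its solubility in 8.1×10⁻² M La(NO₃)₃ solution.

La₂(CO₃)₃(s) ⇌ 2 La³⁺(aq) + 3 CO₃²⁻(aq)
The solution already contains La³⁺ at 8.1×10⁻² M. Let s be the molar solubility of La₂(CO₃)₃.
[La³⁺] ≈ 8.1×10⁻² M (common ion dominates); [CO₃²⁻] = 3s.
Ksp = [La³⁺]^2[CO₃²⁻]^3 = (8.1×10⁻²)^2(3s)^3
(3s)^3 = 1.8×10⁻³⁴ / (8.1×10⁻²)^2 = 2.7×10⁻³²
s = 1.0×10⁻¹¹ M

1.0×10⁻¹¹ M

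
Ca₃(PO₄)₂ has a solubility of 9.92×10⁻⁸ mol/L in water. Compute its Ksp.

Ca₃(PO₄)₂(s) ⇌ 3 Ca²⁺(aq) + 2 PO₄³⁻(aq)
With molar solubility s: [Ca²⁺] = 3s, [PO₄³⁻] = 2s.
Ksp = [Ca²⁺]^3[PO₄³⁻]^2 = (3s)^3 · (2s)^2 = 108s^5
Ksp = 108 × (9.92×10⁻⁸)^5 = 1.04×10⁻³³

Ksp = 1.04×10⁻³³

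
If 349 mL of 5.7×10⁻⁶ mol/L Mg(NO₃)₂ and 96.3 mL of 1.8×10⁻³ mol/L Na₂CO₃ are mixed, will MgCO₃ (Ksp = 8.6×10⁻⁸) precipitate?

No

After mixing, V = 349 mL + 96.3 mL = 445.3 mL.
[Mg²⁺] = (5.7×10⁻⁶)(349)/445.3 = 4.5×10⁻⁶ mol/L
[CO₃²⁻] = (1.8×10⁻³)(96.3)/445.3 = 3.9×10⁻⁴ mol/L
Q = [Mg²⁺][CO₃²⁻] = 1.7×10⁻⁹
Since Q (1.7×10⁻⁹) is less than Ksp (8.6×10⁻⁸), no MgCO₃ precipitates.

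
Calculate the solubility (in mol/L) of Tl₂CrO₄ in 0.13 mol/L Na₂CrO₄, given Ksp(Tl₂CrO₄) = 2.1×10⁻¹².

2.0×10⁻⁶ M

Tl₂CrO₄(s) ⇌ 2 Tl⁺(aq) + CrO₄²⁻(aq)
Let s be the solubility of Tl₂CrO₄ here. The common ion gives [CrO₄²⁻] ≈ 0.13 mol/L, and [Tl⁺] = 2s.
Ksp = [Tl⁺]^2[CrO₄²⁻] = (2s)^2(0.13)
(2s)^2 = 2.1×10⁻¹² / (0.13) = 1.6×10⁻¹¹
s = 2.0×10⁻⁶ mol/L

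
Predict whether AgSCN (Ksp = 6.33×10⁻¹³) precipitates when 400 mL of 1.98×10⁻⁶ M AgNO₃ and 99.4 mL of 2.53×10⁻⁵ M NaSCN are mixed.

Yes

Total volume after mixing = 400 + 99.4 = 499.4 mL.
[Ag⁺] = (1.98×10⁻⁶)(400)/499.4 = 1.59×10⁻⁶ M
[SCN⁻] = (2.53×10⁻⁵)(99.4)/499.4 = 5.04×10⁻⁶ M
Q = [Ag⁺][SCN⁻] = 7.99×10⁻¹²
Because Q > Ksp (7.99×10⁻¹² vs 6.33×10⁻¹³), a precipitate of AgSCN forms.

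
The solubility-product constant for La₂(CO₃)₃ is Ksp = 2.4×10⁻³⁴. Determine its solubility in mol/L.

7.4×10⁻⁸ M

La₂(CO₃)₃(s) ⇌ 2 La³⁺(aq) + 3 CO₃²⁻(aq)
With molar solubility s: [La³⁺] = 2s, [CO₃²⁻] = 3s.
Ksp = [La³⁺]^2[CO₃²⁻]^3 = (2s)^2 · (3s)^3 = 108s^5
108s^5 = 2.4×10⁻³⁴  ⇒  s^5 = 2.2×10⁻³⁶
s = 7.4×10⁻⁸ mol L⁻¹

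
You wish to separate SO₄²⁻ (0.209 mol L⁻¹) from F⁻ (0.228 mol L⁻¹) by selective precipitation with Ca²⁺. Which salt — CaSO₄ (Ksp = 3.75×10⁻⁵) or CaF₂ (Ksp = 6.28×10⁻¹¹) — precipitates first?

CaF₂

Precipitation begins when Q = Ksp.
For CaSO₄: [Ca²⁺] = (Ksp/[SO₄²⁻]) = 1.79×10⁻⁴ mol L⁻¹
For CaF₂: [Ca²⁺] = (Ksp/[F⁻]^2) = 1.21×10⁻⁹ mol L⁻¹
Since CaF₂ needs less Ca²⁺ to reach saturation, it precipitates first.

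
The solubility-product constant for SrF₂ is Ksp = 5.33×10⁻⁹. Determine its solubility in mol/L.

1.10×10⁻³ M

SrF₂(s) ⇌ Sr²⁺(aq) + 2 F⁻(aq)
For each mole of SrF₂ that dissolves per liter, [Sr²⁺] = s and [F⁻] = 2s; let s denote this solubility.
Ksp = [Sr²⁺][F⁻]^2 = s · (2s)^2 = 4s^3
4s^3 = 5.33×10⁻⁹  ⇒  s^3 = 1.33×10⁻⁹
s = 1.10×10⁻³ mol L⁻¹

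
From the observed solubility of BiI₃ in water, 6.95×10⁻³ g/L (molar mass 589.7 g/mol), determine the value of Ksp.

Ksp = 5.21×10⁻¹⁹

Molar solubility s = (6.95×10⁻³ g/L) / (589.7 g/mol) = 1.1786×10⁻⁵ mol/L
BiI₃(s) ⇌ Bi³⁺(aq) + 3 I⁻(aq)
If s mol/L of BiI₃ dissolves, [Bi³⁺] = s and [I⁻] = 3s.
Ksp = [Bi³⁺][I⁻]^3 = s · (3s)^3 = 27s^4
Ksp = 27 × (1.1786×10⁻⁵)^4 = 5.21×10⁻¹⁹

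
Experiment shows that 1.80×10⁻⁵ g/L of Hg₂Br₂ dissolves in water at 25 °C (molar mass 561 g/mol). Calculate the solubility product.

s = (1.80×10⁻⁵ g L⁻¹)/(561 g mol⁻¹) = 3.2086×10⁻⁸ M
Hg₂Br₂(s) ⇌ Hg₂²⁺(aq) + 2 Br⁻(aq)
With molar solubility s: [Hg₂²⁺] = s, [Br⁻] = 2s.
Ksp = [Hg₂²⁺][Br⁻]^2 = s · (2s)^2 = 4s^3
Ksp = 4 × (3.2086×10⁻⁸)^3 = 1.32×10⁻²²

Ksp = 1.32×10⁻²²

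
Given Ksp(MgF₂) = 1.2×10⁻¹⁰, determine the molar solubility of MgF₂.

MgF₂(s) ⇌ Mg²⁺(aq) + 2 F⁻(aq)
If s mol/L of MgF₂ dissolves, [Mg²⁺] = s and [F⁻] = 2s.
Ksp = [Mg²⁺][F⁻]^2 = s · (2s)^2 = 4s^3
4s^3 = 1.2×10⁻¹⁰  ⇒  s^3 = 3.0×10⁻¹¹
s = 3.1×10⁻⁴ mol/L

3.1×10⁻⁴ M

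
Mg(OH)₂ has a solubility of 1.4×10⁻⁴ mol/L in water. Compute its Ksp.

Ksp = 1.1×10⁻¹¹

Mg(OH)₂(s) ⇌ Mg²⁺(aq) + 2 OH⁻(aq)
With molar solubility s: [Mg²⁺] = s, [OH⁻] = 2s.
Ksp = [Mg²⁺][OH⁻]^2 = s · (2s)^2 = 4s^3
Ksp = 4 × (1.4×10⁻⁴)^3 = 1.1×10⁻¹¹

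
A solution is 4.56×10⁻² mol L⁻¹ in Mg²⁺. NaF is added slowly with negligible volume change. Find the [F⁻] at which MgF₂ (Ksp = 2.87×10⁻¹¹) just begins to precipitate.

2.51×10⁻⁵ M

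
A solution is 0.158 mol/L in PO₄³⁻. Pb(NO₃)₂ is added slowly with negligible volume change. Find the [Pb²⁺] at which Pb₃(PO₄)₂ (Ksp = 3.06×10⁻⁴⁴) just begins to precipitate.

Each salt precipitates once Q = Ksp for that salt.
Pb₃(PO₄)₂(s) ⇌ 3 Pb²⁺(aq) + 2 PO₄³⁻(aq)
Ksp = [Pb²⁺]^3[PO₄³⁻]^2 = [Pb²⁺]^3(0.158)^2
[Pb²⁺]^3 = 3.06×10⁻⁴⁴ / (0.158)^2 = 1.23×10⁻⁴²
[Pb²⁺] = 1.07×10⁻¹⁴ mol/L

1.07×10⁻¹⁴ M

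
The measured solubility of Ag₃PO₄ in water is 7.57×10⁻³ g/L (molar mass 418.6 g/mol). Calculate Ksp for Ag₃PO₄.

Ksp = 2.89×10⁻¹⁸

s = (7.57×10⁻³ g L⁻¹)/(418.6 g mol⁻¹) = 1.8084×10⁻⁵ M
Ag₃PO₄(s) ⇌ 3 Ag⁺(aq) + PO₄³⁻(aq)
Let s be the molar solubility. Then [Ag⁺] = 3s and [PO₄³⁻] = s.
Ksp = [Ag⁺]^3[PO₄³⁻] = (3s)^3 · s = 27s^4
Ksp = 27 × (1.8084×10⁻⁵)^4 = 2.89×10⁻¹⁸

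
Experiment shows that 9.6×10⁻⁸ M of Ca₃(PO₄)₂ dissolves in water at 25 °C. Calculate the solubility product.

Ca₃(PO₄)₂(s) ⇌ 3 Ca²⁺(aq) + 2 PO₄³⁻(aq)
Call the molar solubility s, so that [Ca²⁺] = 3s and [PO₄³⁻] = 2s.
Ksp = [Ca²⁺]^3[PO₄³⁻]^2 = (3s)^3 · (2s)^2 = 108s^5
Ksp = 108 × (9.6×10⁻⁸)^5 = 8.8×10⁻³⁴

Ksp = 8.8×10⁻³⁴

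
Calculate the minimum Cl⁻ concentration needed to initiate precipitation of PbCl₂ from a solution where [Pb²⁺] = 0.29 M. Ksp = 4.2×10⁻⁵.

Precipitation of each salt begins when its ion product equals Ksp.
PbCl₂(s) ⇌ Pb²⁺(aq) + 2 Cl⁻(aq)
Ksp = [Pb²⁺][Cl⁻]^2 = [Cl⁻]^2(0.29)
[Cl⁻]^2 = 4.2×10⁻⁵ / (0.29) = 1.4×10⁻⁴
[Cl⁻] = 1.2×10⁻² M

1.2×10⁻² M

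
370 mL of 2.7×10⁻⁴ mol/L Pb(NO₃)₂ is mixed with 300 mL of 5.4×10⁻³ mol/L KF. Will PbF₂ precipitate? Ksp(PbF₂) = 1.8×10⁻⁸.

No

Total volume after mixing = 370 + 300 = 670 mL.
[Pb²⁺] = (2.7×10⁻⁴)(370)/670 = 1.5×10⁻⁴ mol/L
[F⁻] = (5.4×10⁻³)(300)/670 = 2.4×10⁻³ mol/L
Q = [Pb²⁺][F⁻]^2 = 8.7×10⁻¹⁰
Since Q (8.7×10⁻¹⁰) is less than Ksp (1.8×10⁻⁸), no PbF₂ precipitates.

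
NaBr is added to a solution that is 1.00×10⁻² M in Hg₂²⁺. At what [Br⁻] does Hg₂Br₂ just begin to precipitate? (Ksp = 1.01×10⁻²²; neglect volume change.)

1.00×10⁻¹⁰ M

The threshold for precipitation is Q = Ksp.
Hg₂Br₂(s) ⇌ Hg₂²⁺(aq) + 2 Br⁻(aq)
Ksp = [Hg₂²⁺][Br⁻]^2 = [Br⁻]^2(1.00×10⁻²)
[Br⁻]^2 = 1.01×10⁻²² / (1.00×10⁻²) = 1.01×10⁻²⁰
[Br⁻] = 1.00×10⁻¹⁰ M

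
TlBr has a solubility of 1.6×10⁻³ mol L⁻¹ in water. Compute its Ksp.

Ksp = 2.6×10⁻⁶

TlBr(s) ⇌ Tl⁺(aq) + Br⁻(aq)
If s mol/L of TlBr dissolves, [Tl⁺] = s and [Br⁻] = s.
Ksp = [Tl⁺][Br⁻] = s · s = s^2
Ksp = (1.6×10⁻³)^2 = 2.6×10⁻⁶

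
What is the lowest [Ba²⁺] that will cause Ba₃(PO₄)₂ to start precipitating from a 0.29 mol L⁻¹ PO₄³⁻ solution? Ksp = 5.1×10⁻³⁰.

3.9×10⁻¹⁰ M

The threshold for precipitation is Q = Ksp.
Ba₃(PO₄)₂(s) ⇌ 3 Ba²⁺(aq) + 2 PO₄³⁻(aq)
Ksp = [Ba²⁺]^3[PO₄³⁻]^2 = [Ba²⁺]^3(0.29)^2
[Ba²⁺]^3 = 5.1×10⁻³⁰ / (0.29)^2 = 6.1×10⁻²⁹
[Ba²⁺] = 3.9×10⁻¹⁰ mol L⁻¹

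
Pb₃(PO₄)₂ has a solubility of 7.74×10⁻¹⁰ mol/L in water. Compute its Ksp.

Pb₃(PO₄)₂(s) ⇌ 3 Pb²⁺(aq) + 2 PO₄³⁻(aq)
Let s be the molar solubility. Then [Pb²⁺] = 3s and [PO₄³⁻] = 2s.
Ksp = [Pb²⁺]^3[PO₄³⁻]^2 = (3s)^3 · (2s)^2 = 108s^5
Ksp = 108 × (7.74×10⁻¹⁰)^5 = 3.00×10⁻⁴⁴

Ksp = 3.00×10⁻⁴⁴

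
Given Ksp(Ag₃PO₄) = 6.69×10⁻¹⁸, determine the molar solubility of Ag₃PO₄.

2.23×10⁻⁵ M

Ag₃PO₄(s) ⇌ 3 Ag⁺(aq) + PO₄³⁻(aq)
For each mole of Ag₃PO₄ that dissolves per liter, [Ag⁺] = 3s and [PO₄³⁻] = s; let s denote this solubility.
Ksp = [Ag⁺]^3[PO₄³⁻] = (3s)^3 · s = 27s^4
27s^4 = 6.69×10⁻¹⁸  ⇒  s^4 = 2.48×10⁻¹⁹
s = 2.23×10⁻⁵ mol L⁻¹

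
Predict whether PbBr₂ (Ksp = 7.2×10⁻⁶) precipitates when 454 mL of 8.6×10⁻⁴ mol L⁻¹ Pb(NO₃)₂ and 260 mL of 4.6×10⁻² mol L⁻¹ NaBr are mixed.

The combined volume is 714 mL.
[Pb²⁺] = (8.6×10⁻⁴)(454)/714 = 5.5×10⁻⁴ mol L⁻¹
[Br⁻] = (4.6×10⁻²)(260)/714 = 1.7×10⁻² mol L⁻¹
Q = [Pb²⁺][Br⁻]^2 = 1.5×10⁻⁷
Q < Ksp (1.5×10⁻⁷ vs 7.2×10⁻⁶); the solution remains unsaturated and no precipitate forms.

No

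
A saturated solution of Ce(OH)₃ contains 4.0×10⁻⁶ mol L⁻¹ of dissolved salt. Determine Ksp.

Ksp = 6.9×10⁻²¹

Ce(OH)₃(s) ⇌ Ce³⁺(aq) + 3 OH⁻(aq)
If s mol/L of Ce(OH)₃ dissolves, [Ce³⁺] = s and [OH⁻] = 3s.
Ksp = [Ce³⁺][OH⁻]^3 = s · (3s)^3 = 27s^4
Ksp = 27 × (4.0×10⁻⁶)^4 = 6.9×10⁻²¹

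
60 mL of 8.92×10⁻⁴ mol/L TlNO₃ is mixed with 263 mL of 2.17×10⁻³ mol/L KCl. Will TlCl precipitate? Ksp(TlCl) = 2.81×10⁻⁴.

No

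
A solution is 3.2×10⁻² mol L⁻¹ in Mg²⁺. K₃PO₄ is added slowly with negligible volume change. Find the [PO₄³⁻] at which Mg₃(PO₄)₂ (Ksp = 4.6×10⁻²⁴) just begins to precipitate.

Precipitation begins when Q = Ksp.
Mg₃(PO₄)₂(s) ⇌ 3 Mg²⁺(aq) + 2 PO₄³⁻(aq)
Ksp = [Mg²⁺]^3[PO₄³⁻]^2 = [PO₄³⁻]^2(3.2×10⁻²)^3
[PO₄³⁻]^2 = 4.6×10⁻²⁴ / (3.2×10⁻²)^3 = 1.4×10⁻¹⁹
[PO₄³⁻] = 3.7×10⁻¹⁰ mol L⁻¹

3.7×10⁻¹⁰ M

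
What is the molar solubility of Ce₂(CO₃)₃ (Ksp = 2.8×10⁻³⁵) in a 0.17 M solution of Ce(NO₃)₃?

3.3×10⁻¹² M

Ce₂(CO₃)₃(s) ⇌ 2 Ce³⁺(aq) + 3 CO₃²⁻(aq)
Let s be the solubility of Ce₂(CO₃)₃ here. The common ion gives [Ce³⁺] ≈ 0.17 M, and [CO₃²⁻] = 3s.
Ksp = [Ce³⁺]^2[CO₃²⁻]^3 = (0.17)^2(3s)^3
(3s)^3 = 2.8×10⁻³⁵ / (0.17)^2 = 9.7×10⁻³⁴
s = 3.3×10⁻¹² M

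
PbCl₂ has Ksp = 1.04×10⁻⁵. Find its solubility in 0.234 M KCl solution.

PbCl₂(s) ⇌ Pb²⁺(aq) + 2 Cl⁻(aq)
The solution already contains Cl⁻ at 0.234 M. Let s be the molar solubility of PbCl₂.
[Cl⁻] ≈ 0.234 M (common ion dominates); [Pb²⁺] = s.
Ksp = [Pb²⁺][Cl⁻]^2 = s(0.234)^2
s = 1.04×10⁻⁵ / (0.234)^2 = 1.90×10⁻⁴
s = 1.90×10⁻⁴ M

1.90×10⁻⁴ M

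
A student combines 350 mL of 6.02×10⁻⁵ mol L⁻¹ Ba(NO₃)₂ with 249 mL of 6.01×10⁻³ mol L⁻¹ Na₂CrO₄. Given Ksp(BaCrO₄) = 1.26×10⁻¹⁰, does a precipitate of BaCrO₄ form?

Yes

After mixing, V = 350 mL + 249 mL = 599 mL.
[Ba²⁺] = (6.02×10⁻⁵)(350)/599 = 3.52×10⁻⁵ mol L⁻¹
[CrO₄²⁻] = (6.01×10⁻³)(249)/599 = 2.50×10⁻³ mol L⁻¹
Q = [Ba²⁺][CrO₄²⁻] = 8.79×10⁻⁸
Because Q > Ksp (8.79×10⁻⁸ vs 1.26×10⁻¹⁰), a precipitate of BaCrO₄ forms.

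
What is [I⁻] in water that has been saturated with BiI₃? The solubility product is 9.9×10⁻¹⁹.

4.2×10⁻⁵ M

BiI₃(s) ⇌ Bi³⁺(aq) + 3 I⁻(aq)
With molar solubility s: [Bi³⁺] = s, [I⁻] = 3s.
Ksp = [Bi³⁺][I⁻]^3 = s · (3s)^3 = 27s^4 = 9.9×10⁻¹⁹
s = 1.4×10⁻⁵ M
[I⁻] = 3s = 4.2×10⁻⁵ M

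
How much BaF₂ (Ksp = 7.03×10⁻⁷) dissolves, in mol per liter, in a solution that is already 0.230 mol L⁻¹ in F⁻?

1.33×10⁻⁵ M

BaF₂(s) ⇌ Ba²⁺(aq) + 2 F⁻(aq)
With F⁻ already at 0.230 mol L⁻¹ and s small, take [F⁻] ≈ 0.230 mol L⁻¹ and [Ba²⁺] = s.
Ksp = [Ba²⁺][F⁻]^2 = s(0.230)^2
s = 7.03×10⁻⁷ / (0.230)^2 = 1.33×10⁻⁵
s = 1.33×10⁻⁵ mol L⁻¹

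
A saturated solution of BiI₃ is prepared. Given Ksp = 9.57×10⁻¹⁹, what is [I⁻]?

BiI₃(s) ⇌ Bi³⁺(aq) + 3 I⁻(aq)
For each mole of BiI₃ that dissolves per liter, [Bi³⁺] = s and [I⁻] = 3s; let s denote this solubility.
Ksp = [Bi³⁺][I⁻]^3 = s · (3s)^3 = 27s^4 = 9.57×10⁻¹⁹
s = 1.37×10⁻⁵ mol L⁻¹
[I⁻] = 3s = 4.12×10⁻⁵ mol L⁻¹

4.12×10⁻⁵ M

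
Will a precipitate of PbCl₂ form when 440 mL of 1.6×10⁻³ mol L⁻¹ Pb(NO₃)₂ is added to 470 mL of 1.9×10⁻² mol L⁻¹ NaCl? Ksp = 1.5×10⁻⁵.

After mixing, V = 440 mL + 470 mL = 910 mL.
[Pb²⁺] = (1.6×10⁻³)(440)/910 = 7.7×10⁻⁴ mol L⁻¹
[Cl⁻] = (1.9×10⁻²)(470)/910 = 9.8×10⁻³ mol L⁻¹
Q = [Pb²⁺][Cl⁻]^2 = 7.4×10⁻⁸
Since Q (7.4×10⁻⁸) is less than Ksp (1.5×10⁻⁵), no PbCl₂ precipitates.

No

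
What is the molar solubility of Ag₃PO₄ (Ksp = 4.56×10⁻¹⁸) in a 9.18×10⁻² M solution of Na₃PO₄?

1.23×10⁻⁶ M

Ag₃PO₄(s) ⇌ 3 Ag⁺(aq) + PO₄³⁻(aq)
Let s be the solubility of Ag₃PO₄ here. The common ion gives [PO₄³⁻] ≈ 9.18×10⁻² M, and [Ag⁺] = 3s.
Ksp = [Ag⁺]^3[PO₄³⁻] = (3s)^3(9.18×10⁻²)
(3s)^3 = 4.56×10⁻¹⁸ / (9.18×10⁻²) = 4.97×10⁻¹⁷
s = 1.23×10⁻⁶ M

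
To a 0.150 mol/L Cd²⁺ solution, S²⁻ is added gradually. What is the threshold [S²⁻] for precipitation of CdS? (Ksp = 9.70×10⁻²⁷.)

Precipitation begins when Q = Ksp.
CdS(s) ⇌ Cd²⁺(aq) + S²⁻(aq)
Ksp = [Cd²⁺][S²⁻] = [S²⁻](0.150)
[S²⁻] = 9.70×10⁻²⁷ / (0.150) = 6.47×10⁻²⁶
[S²⁻] = 6.47×10⁻²⁶ mol/L

6.47×10⁻²⁶ M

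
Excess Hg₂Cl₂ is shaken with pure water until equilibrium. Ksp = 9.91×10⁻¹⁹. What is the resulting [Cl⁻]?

Hg₂Cl₂(s) ⇌ Hg₂²⁺(aq) + 2 Cl⁻(aq)
With molar solubility s: [Hg₂²⁺] = s, [Cl⁻] = 2s.
Ksp = [Hg₂²⁺][Cl⁻]^2 = s · (2s)^2 = 4s^3 = 9.91×10⁻¹⁹
s = 6.28×10⁻⁷ mol/L
[Cl⁻] = 2s = 1.26×10⁻⁶ mol/L

1.26×10⁻⁶ M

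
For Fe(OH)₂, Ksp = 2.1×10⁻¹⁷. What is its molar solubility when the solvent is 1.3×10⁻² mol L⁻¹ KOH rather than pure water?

Fe(OH)₂(s) ⇌ Fe²⁺(aq) + 2 OH⁻(aq)
The solution already contains OH⁻ at 1.3×10⁻² mol L⁻¹. Let s be the molar solubility of Fe(OH)₂.
[OH⁻] ≈ 1.3×10⁻² mol L⁻¹ (common ion dominates); [Fe²⁺] = s.
Ksp = [Fe²⁺][OH⁻]^2 = s(1.3×10⁻²)^2
s = 2.1×10⁻¹⁷ / (1.3×10⁻²)^2 = 1.2×10⁻¹³
s = 1.2×10⁻¹³ mol L⁻¹

1.2×10⁻¹³ M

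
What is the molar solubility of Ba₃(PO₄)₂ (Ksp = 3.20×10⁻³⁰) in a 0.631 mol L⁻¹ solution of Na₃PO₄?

Ba₃(PO₄)₂(s) ⇌ 3 Ba²⁺(aq) + 2 PO₄³⁻(aq)
Let s be the solubility of Ba₃(PO₄)₂ here. The common ion gives [PO₄³⁻] ≈ 0.631 mol L⁻¹, and [Ba²⁺] = 3s.
Ksp = [Ba²⁺]^3[PO₄³⁻]^2 = (3s)^3(0.631)^2
(3s)^3 = 3.20×10⁻³⁰ / (0.631)^2 = 8.04×10⁻³⁰
s = 6.68×10⁻¹¹ mol L⁻¹

6.68×10⁻¹¹ M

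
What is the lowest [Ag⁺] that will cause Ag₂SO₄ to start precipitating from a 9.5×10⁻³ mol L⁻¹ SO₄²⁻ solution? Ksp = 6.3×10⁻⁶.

The threshold for precipitation is Q = Ksp.
Ag₂SO₄(s) ⇌ 2 Ag⁺(aq) + SO₄²⁻(aq)
Ksp = [Ag⁺]^2[SO₄²⁻] = [Ag⁺]^2(9.5×10⁻³)
[Ag⁺]^2 = 6.3×10⁻⁶ / (9.5×10⁻³) = 6.6×10⁻⁴
[Ag⁺] = 2.6×10⁻² mol L⁻¹

2.6×10⁻² M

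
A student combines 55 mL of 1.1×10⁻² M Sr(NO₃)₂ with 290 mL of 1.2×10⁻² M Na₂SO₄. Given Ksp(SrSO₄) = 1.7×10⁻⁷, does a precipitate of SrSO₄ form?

Total volume after mixing = 55 + 290 = 345 mL.
[Sr²⁺] = (1.1×10⁻²)(55)/345 = 1.8×10⁻³ M
[SO₄²⁻] = (1.2×10⁻²)(290)/345 = 1.0×10⁻² M
Q = [Sr²⁺][SO₄²⁻] = 1.8×10⁻⁵
Q = 1.8×10⁻⁵ > Ksp = 1.7×10⁻⁷, so the solution is supersaturated and SrSO₄ precipitates.

Yes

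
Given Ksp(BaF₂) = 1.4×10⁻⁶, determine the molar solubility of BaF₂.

BaF₂(s) ⇌ Ba²⁺(aq) + 2 F⁻(aq)
For each mole of BaF₂ that dissolves per liter, [Ba²⁺] = s and [F⁻] = 2s; let s denote this solubility.
Ksp = [Ba²⁺][F⁻]^2 = s · (2s)^2 = 4s^3
4s^3 = 1.4×10⁻⁶  ⇒  s^3 = 3.5×10⁻⁷
s = 7.0×10⁻³ mol L⁻¹

7.0×10⁻³ M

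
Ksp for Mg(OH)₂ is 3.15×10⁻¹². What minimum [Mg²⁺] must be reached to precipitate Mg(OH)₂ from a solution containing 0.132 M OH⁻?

The threshold for precipitation is Q = Ksp.
Mg(OH)₂(s) ⇌ Mg²⁺(aq) + 2 OH⁻(aq)
Ksp = [Mg²⁺][OH⁻]^2 = [Mg²⁺](0.132)^2
[Mg²⁺] = 3.15×10⁻¹² / (0.132)^2 = 1.81×10⁻¹⁰
[Mg²⁺] = 1.81×10⁻¹⁰ M

1.81×10⁻¹⁰ M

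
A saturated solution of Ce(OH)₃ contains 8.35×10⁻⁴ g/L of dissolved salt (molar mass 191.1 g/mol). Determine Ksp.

Convert to molarity: s = 8.35×10⁻⁴ / 191.1 = 4.3694×10⁻⁶ mol/L
Ce(OH)₃(s) ⇌ Ce³⁺(aq) + 3 OH⁻(aq)
If s mol/L of Ce(OH)₃ dissolves, [Ce³⁺] = s and [OH⁻] = 3s.
Ksp = [Ce³⁺][OH⁻]^3 = s · (3s)^3 = 27s^4
Ksp = 27 × (4.3694×10⁻⁶)^4 = 9.84×10⁻²¹

Ksp = 9.84×10⁻²¹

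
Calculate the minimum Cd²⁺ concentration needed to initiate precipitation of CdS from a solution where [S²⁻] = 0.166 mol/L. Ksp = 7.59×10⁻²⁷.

Precipitation begins when Q = Ksp.
CdS(s) ⇌ Cd²⁺(aq) + S²⁻(aq)
Ksp = [Cd²⁺][S²⁻] = [Cd²⁺](0.166)
[Cd²⁺] = 7.59×10⁻²⁷ / (0.166) = 4.57×10⁻²⁶
[Cd²⁺] = 4.57×10⁻²⁶ mol/L

4.57×10⁻²⁶ M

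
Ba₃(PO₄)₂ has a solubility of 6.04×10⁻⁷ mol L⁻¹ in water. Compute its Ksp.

Ba₃(PO₄)₂(s) ⇌ 3 Ba²⁺(aq) + 2 PO₄³⁻(aq)
With molar solubility s: [Ba²⁺] = 3s, [PO₄³⁻] = 2s.
Ksp = [Ba²⁺]^3[PO₄³⁻]^2 = (3s)^3 · (2s)^2 = 108s^5
Ksp = 108 × (6.04×10⁻⁷)^5 = 8.68×10⁻³⁰

Ksp = 8.68×10⁻³⁰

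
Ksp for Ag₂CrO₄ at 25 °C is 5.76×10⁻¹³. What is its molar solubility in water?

5.24×10⁻⁵ M

Ag₂CrO₄(s) ⇌ 2 Ag⁺(aq) + CrO₄²⁻(aq)
With molar solubility s: [Ag⁺] = 2s, [CrO₄²⁻] = s.
Ksp = [Ag⁺]^2[CrO₄²⁻] = (2s)^2 · s = 4s^3
4s^3 = 5.76×10⁻¹³  ⇒  s^3 = 1.44×10⁻¹³
s = 5.24×10⁻⁵ mol L⁻¹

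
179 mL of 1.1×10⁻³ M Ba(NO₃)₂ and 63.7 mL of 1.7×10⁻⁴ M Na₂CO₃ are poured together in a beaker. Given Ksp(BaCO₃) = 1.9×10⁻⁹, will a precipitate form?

The combined volume is 242.7 mL.
[Ba²⁺] = (1.1×10⁻³)(179)/242.7 = 8.1×10⁻⁴ M
[CO₃²⁻] = (1.7×10⁻⁴)(63.7)/242.7 = 4.5×10⁻⁵ M
Q = [Ba²⁺][CO₃²⁻] = 3.6×10⁻⁸
Because Q > Ksp (3.6×10⁻⁸ vs 1.9×10⁻⁹), a precipitate of BaCO₃ forms.

Yes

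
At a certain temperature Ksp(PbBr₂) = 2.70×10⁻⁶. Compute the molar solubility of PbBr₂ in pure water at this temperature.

8.77×10⁻³ M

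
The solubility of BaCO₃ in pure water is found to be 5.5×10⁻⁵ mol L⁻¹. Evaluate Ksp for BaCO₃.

BaCO₃(s) ⇌ Ba²⁺(aq) + CO₃²⁻(aq)
Call the molar solubility s, so that [Ba²⁺] = s and [CO₃²⁻] = s.
Ksp = [Ba²⁺][CO₃²⁻] = s · s = s^2
Ksp = (5.5×10⁻⁵)^2 = 3.0×10⁻⁹

Ksp = 3.0×10⁻⁹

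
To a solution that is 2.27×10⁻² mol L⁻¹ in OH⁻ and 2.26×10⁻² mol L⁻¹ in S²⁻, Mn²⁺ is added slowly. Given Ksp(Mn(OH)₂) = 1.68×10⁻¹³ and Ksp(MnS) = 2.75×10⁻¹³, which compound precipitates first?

MnS

Precipitation begins when Q = Ksp.
For Mn(OH)₂: [Mn²⁺] = (Ksp/[OH⁻]^2) = 3.26×10⁻¹⁰ mol L⁻¹
For MnS: [Mn²⁺] = (Ksp/[S²⁻]) = 1.22×10⁻¹¹ mol L⁻¹
MnS requires the lower [Mn²⁺], so it precipitates first.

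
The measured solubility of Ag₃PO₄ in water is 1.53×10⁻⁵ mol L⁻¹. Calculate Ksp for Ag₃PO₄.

Ag₃PO₄(s) ⇌ 3 Ag⁺(aq) + PO₄³⁻(aq)
For each mole of Ag₃PO₄ that dissolves per liter, [Ag⁺] = 3s and [PO₄³⁻] = s; let s denote this solubility.
Ksp = [Ag⁺]^3[PO₄³⁻] = (3s)^3 · s = 27s^4
Ksp = 27 × (1.53×10⁻⁵)^4 = 1.48×10⁻¹⁸

Ksp = 1.48×10⁻¹⁸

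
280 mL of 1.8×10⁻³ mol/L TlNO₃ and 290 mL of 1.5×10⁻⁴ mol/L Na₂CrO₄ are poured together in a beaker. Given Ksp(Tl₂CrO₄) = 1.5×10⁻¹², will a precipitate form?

After mixing, V = 280 mL + 290 mL = 570 mL.
[Tl⁺] = (1.8×10⁻³)(280)/570 = 8.8×10⁻⁴ mol/L
[CrO₄²⁻] = (1.5×10⁻⁴)(290)/570 = 7.6×10⁻⁵ mol/L
Q = [Tl⁺]^2[CrO₄²⁻] = 6.0×10⁻¹¹
Because Q > Ksp (6.0×10⁻¹¹ vs 1.5×10⁻¹²), a precipitate of Tl₂CrO₄ forms.

Yes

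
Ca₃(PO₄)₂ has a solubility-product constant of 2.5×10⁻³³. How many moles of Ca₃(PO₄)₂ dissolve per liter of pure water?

1.2×10⁻⁷ M

Ca₃(PO₄)₂(s) ⇌ 3 Ca²⁺(aq) + 2 PO₄³⁻(aq)
Let s be the molar solubility. Then [Ca²⁺] = 3s and [PO₄³⁻] = 2s.
Ksp = [Ca²⁺]^3[PO₄³⁻]^2 = (3s)^3 · (2s)^2 = 108s^5
108s^5 = 2.5×10⁻³³  ⇒  s^5 = 2.3×10⁻³⁵
Taking the 5th root, s = 1.2×10⁻⁷ mol/L.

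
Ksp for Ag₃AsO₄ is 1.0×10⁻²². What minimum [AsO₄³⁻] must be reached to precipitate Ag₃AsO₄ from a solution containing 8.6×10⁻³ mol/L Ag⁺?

1.6×10⁻¹⁶ M

The threshold for precipitation is Q = Ksp.
Ag₃AsO₄(s) ⇌ 3 Ag⁺(aq) + AsO₄³⁻(aq)
Ksp = [Ag⁺]^3[AsO₄³⁻] = [AsO₄³⁻](8.6×10⁻³)^3
[AsO₄³⁻] = 1.0×10⁻²² / (8.6×10⁻³)^3 = 1.6×10⁻¹⁶
[AsO₄³⁻] = 1.6×10⁻¹⁶ mol/L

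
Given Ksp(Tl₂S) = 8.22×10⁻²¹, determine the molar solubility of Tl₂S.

Tl₂S(s) ⇌ 2 Tl⁺(aq) + S²⁻(aq)
If s mol/L of Tl₂S dissolves, [Tl⁺] = 2s and [S²⁻] = s.
Ksp = [Tl⁺]^2[S²⁻] = (2s)^2 · s = 4s^3
4s^3 = 8.22×10⁻²¹  ⇒  s^3 = 2.06×10⁻²¹
s = (2.06×10⁻²¹)^(1/3) = 1.27×10⁻⁷ mol L⁻¹

1.27×10⁻⁷ M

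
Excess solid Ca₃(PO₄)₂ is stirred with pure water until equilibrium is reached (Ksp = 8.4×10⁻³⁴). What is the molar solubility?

9.5×10⁻⁸ M

Ca₃(PO₄)₂(s) ⇌ 3 Ca²⁺(aq) + 2 PO₄³⁻(aq)
If s mol/L of Ca₃(PO₄)₂ dissolves, [Ca²⁺] = 3s and [PO₄³⁻] = 2s.
Ksp = [Ca²⁺]^3[PO₄³⁻]^2 = (3s)^3 · (2s)^2 = 108s^5
108s^5 = 8.4×10⁻³⁴  ⇒  s^5 = 7.8×10⁻³⁶
s = (7.8×10⁻³⁶)^(1/5) = 9.5×10⁻⁸ mol L⁻¹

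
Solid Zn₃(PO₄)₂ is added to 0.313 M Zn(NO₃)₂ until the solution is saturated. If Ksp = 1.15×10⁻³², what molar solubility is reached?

Zn₃(PO₄)₂(s) ⇌ 3 Zn²⁺(aq) + 2 PO₄³⁻(aq)
Zn²⁺ is already present at 0.313 M. If s mol/L of Zn₃(PO₄)₂ dissolves, [PO₄³⁻] = 2s while [Zn²⁺] ≈ 0.313 M.
Ksp = [Zn²⁺]^3[PO₄³⁻]^2 = (0.313)^3(2s)^2
(2s)^2 = 1.15×10⁻³² / (0.313)^3 = 3.75×10⁻³¹
s = 3.06×10⁻¹⁶ M

3.06×10⁻¹⁶ M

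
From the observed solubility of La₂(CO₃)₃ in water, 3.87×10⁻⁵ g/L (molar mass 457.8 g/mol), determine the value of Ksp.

Ksp = 4.66×10⁻³⁴

s = (3.87×10⁻⁵ g L⁻¹)/(457.8 g mol⁻¹) = 8.4535×10⁻⁸ M
La₂(CO₃)₃(s) ⇌ 2 La³⁺(aq) + 3 CO₃²⁻(aq)
Let s be the molar solubility. Then [La³⁺] = 2s and [CO₃²⁻] = 3s.
Ksp = [La³⁺]^2[CO₃²⁻]^3 = (2s)^2 · (3s)^3 = 108s^5
Ksp = 108 × (8.4535×10⁻⁸)^5 = 4.66×10⁻³⁴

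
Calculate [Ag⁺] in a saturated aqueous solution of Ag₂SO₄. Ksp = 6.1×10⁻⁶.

2.3×10⁻² M

Ag₂SO₄(s) ⇌ 2 Ag⁺(aq) + SO₄²⁻(aq)
Call the molar solubility s, so that [Ag⁺] = 2s and [SO₄²⁻] = s.
Ksp = [Ag⁺]^2[SO₄²⁻] = (2s)^2 · s = 4s^3 = 6.1×10⁻⁶
s = 1.2×10⁻² mol/L
[Ag⁺] = 2s = 2.3×10⁻² mol/L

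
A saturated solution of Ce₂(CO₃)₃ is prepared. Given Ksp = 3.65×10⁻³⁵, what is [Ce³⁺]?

1.02×10⁻⁷ M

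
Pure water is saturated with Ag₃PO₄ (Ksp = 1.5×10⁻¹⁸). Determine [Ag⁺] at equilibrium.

Ag₃PO₄(s) ⇌ 3 Ag⁺(aq) + PO₄³⁻(aq)
If s mol/L of Ag₃PO₄ dissolves, [Ag⁺] = 3s and [PO₄³⁻] = s.
Ksp = [Ag⁺]^3[PO₄³⁻] = (3s)^3 · s = 27s^4 = 1.5×10⁻¹⁸
s = 1.5×10⁻⁵ mol/L
[Ag⁺] = 3s = 4.6×10⁻⁵ mol/L

4.6×10⁻⁵ M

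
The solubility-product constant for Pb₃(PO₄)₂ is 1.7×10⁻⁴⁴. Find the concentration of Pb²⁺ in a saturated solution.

2.1×10⁻⁹ M

Pb₃(PO₄)₂(s) ⇌ 3 Pb²⁺(aq) + 2 PO₄³⁻(aq)
If s mol/L of Pb₃(PO₄)₂ dissolves, [Pb²⁺] = 3s and [PO₄³⁻] = 2s.
Ksp = [Pb²⁺]^3[PO₄³⁻]^2 = (3s)^3 · (2s)^2 = 108s^5 = 1.7×10⁻⁴⁴
s = 6.9×10⁻¹⁰ mol L⁻¹
[Pb²⁺] = 3s = 2.1×10⁻⁹ mol L⁻¹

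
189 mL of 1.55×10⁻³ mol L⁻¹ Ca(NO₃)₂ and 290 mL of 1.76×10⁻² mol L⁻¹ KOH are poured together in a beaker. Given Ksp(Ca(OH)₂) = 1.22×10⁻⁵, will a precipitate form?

No

After mixing, V = 189 mL + 290 mL = 479 mL.
[Ca²⁺] = (1.55×10⁻³)(189)/479 = 6.12×10⁻⁴ mol L⁻¹
[OH⁻] = (1.76×10⁻²)(290)/479 = 1.07×10⁻² mol L⁻¹
Q = [Ca²⁺][OH⁻]^2 = 6.94×10⁻⁸
Q < Ksp (6.94×10⁻⁸ vs 1.22×10⁻⁵); the solution remains unsaturated and no precipitate forms.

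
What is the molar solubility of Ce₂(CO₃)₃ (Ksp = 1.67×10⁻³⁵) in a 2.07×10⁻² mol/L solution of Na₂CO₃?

6.86×10⁻¹⁶ M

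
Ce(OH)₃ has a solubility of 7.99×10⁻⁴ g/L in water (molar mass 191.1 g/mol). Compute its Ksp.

Convert to molarity: s = 7.99×10⁻⁴ / 191.1 = 4.1811×10⁻⁶ mol/L
Ce(OH)₃(s) ⇌ Ce³⁺(aq) + 3 OH⁻(aq)
For each mole of Ce(OH)₃ that dissolves per liter, [Ce³⁺] = s and [OH⁻] = 3s; let s denote this solubility.
Ksp = [Ce³⁺][OH⁻]^3 = s · (3s)^3 = 27s^4
Ksp = 27 × (4.1811×10⁻⁶)^4 = 8.25×10⁻²¹

Ksp = 8.25×10⁻²¹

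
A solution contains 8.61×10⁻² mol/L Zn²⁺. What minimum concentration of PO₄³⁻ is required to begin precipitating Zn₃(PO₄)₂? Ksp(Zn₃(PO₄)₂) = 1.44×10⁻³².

A salt starts to precipitate once the ion product Q reaches its Ksp.
Zn₃(PO₄)₂(s) ⇌ 3 Zn²⁺(aq) + 2 PO₄³⁻(aq)
Ksp = [Zn²⁺]^3[PO₄³⁻]^2 = [PO₄³⁻]^2(8.61×10⁻²)^3
[PO₄³⁻]^2 = 1.44×10⁻³² / (8.61×10⁻²)^3 = 2.26×10⁻²⁹
[PO₄³⁻] = 4.75×10⁻¹⁵ mol/L

4.75×10⁻¹⁵ M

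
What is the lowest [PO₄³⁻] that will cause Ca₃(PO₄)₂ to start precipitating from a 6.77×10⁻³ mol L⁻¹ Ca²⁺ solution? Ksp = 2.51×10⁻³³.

8.99×10⁻¹⁴ M

Precipitation begins when Q = Ksp.
Ca₃(PO₄)₂(s) ⇌ 3 Ca²⁺(aq) + 2 PO₄³⁻(aq)
Ksp = [Ca²⁺]^3[PO₄³⁻]^2 = [PO₄³⁻]^2(6.77×10⁻³)^3
[PO₄³⁻]^2 = 2.51×10⁻³³ / (6.77×10⁻³)^3 = 8.09×10⁻²⁷
[PO₄³⁻] = 8.99×10⁻¹⁴ mol L⁻¹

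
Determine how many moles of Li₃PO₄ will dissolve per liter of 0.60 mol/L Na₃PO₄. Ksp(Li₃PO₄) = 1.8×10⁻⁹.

4.8×10⁻⁴ M

Li₃PO₄(s) ⇌ 3 Li⁺(aq) + PO₄³⁻(aq)
PO₄³⁻ is already present at 0.60 mol/L. If s mol/L of Li₃PO₄ dissolves, [Li⁺] = 3s while [PO₄³⁻] ≈ 0.60 mol/L.
Ksp = [Li⁺]^3[PO₄³⁻] = (3s)^3(0.60)
(3s)^3 = 1.8×10⁻⁹ / (0.60) = 3.0×10⁻⁹
s = 4.8×10⁻⁴ mol/L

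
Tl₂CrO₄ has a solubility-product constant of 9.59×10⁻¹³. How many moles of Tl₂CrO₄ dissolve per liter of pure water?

6.21×10⁻⁵ M

Tl₂CrO₄(s) ⇌ 2 Tl⁺(aq) + CrO₄²⁻(aq)
For each mole of Tl₂CrO₄ that dissolves per liter, [Tl⁺] = 2s and [CrO₄²⁻] = s; let s denote this solubility.
Ksp = [Tl⁺]^2[CrO₄²⁻] = (2s)^2 · s = 4s^3
4s^3 = 9.59×10⁻¹³  ⇒  s^3 = 2.40×10⁻¹³
Taking the 3rd root, s = 6.21×10⁻⁵ M.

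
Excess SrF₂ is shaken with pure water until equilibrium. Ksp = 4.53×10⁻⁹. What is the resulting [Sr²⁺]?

1.04×10⁻³ M

SrF₂(s) ⇌ Sr²⁺(aq) + 2 F⁻(aq)
With molar solubility s: [Sr²⁺] = s, [F⁻] = 2s.
Ksp = [Sr²⁺][F⁻]^2 = s · (2s)^2 = 4s^3 = 4.53×10⁻⁹
s = 1.04×10⁻³ mol L⁻¹
[Sr²⁺] = s = 1.04×10⁻³ mol L⁻¹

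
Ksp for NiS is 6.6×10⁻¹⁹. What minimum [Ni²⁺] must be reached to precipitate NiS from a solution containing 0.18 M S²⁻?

3.7×10⁻¹⁸ M

The threshold for precipitation is Q = Ksp.
NiS(s) ⇌ Ni²⁺(aq) + S²⁻(aq)
Ksp = [Ni²⁺][S²⁻] = [Ni²⁺](0.18)
[Ni²⁺] = 6.6×10⁻¹⁹ / (0.18) = 3.7×10⁻¹⁸
[Ni²⁺] = 3.7×10⁻¹⁸ M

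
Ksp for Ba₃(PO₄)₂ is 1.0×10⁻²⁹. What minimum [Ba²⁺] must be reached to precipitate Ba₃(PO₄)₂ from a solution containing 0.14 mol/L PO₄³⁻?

Precipitation begins when Q = Ksp.
Ba₃(PO₄)₂(s) ⇌ 3 Ba²⁺(aq) + 2 PO₄³⁻(aq)
Ksp = [Ba²⁺]^3[PO₄³⁻]^2 = [Ba²⁺]^3(0.14)^2
[Ba²⁺]^3 = 1.0×10⁻²⁹ / (0.14)^2 = 5.1×10⁻²⁸
[Ba²⁺] = 8.0×10⁻¹⁰ mol/L

8.0×10⁻¹⁰ M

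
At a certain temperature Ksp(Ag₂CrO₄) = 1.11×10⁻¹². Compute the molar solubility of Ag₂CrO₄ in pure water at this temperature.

Ag₂CrO₄(s) ⇌ 2 Ag⁺(aq) + CrO₄²⁻(aq)
For each mole of Ag₂CrO₄ that dissolves per liter, [Ag⁺] = 2s and [CrO₄²⁻] = s; let s denote this solubility.
Ksp = [Ag⁺]^2[CrO₄²⁻] = (2s)^2 · s = 4s^3
4s^3 = 1.11×10⁻¹²  ⇒  s^3 = 2.78×10⁻¹³
s = (2.78×10⁻¹³)^(1/3) = 6.52×10⁻⁵ mol L⁻¹

6.52×10⁻⁵ M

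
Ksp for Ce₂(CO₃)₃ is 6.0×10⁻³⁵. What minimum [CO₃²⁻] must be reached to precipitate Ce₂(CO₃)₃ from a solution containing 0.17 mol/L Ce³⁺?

1.3×10⁻¹¹ M

A salt starts to precipitate once the ion product Q reaches its Ksp.
Ce₂(CO₃)₃(s) ⇌ 2 Ce³⁺(aq) + 3 CO₃²⁻(aq)
Ksp = [Ce³⁺]^2[CO₃²⁻]^3 = [CO₃²⁻]^3(0.17)^2
[CO₃²⁻]^3 = 6.0×10⁻³⁵ / (0.17)^2 = 2.1×10⁻³³
[CO₃²⁻] = 1.3×10⁻¹¹ mol/L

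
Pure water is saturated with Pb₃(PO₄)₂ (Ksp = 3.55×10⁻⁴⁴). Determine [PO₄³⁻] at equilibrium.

1.60×10⁻⁹ M

Pb₃(PO₄)₂(s) ⇌ 3 Pb²⁺(aq) + 2 PO₄³⁻(aq)
Let s be the molar solubility. Then [Pb²⁺] = 3s and [PO₄³⁻] = 2s.
Ksp = [Pb²⁺]^3[PO₄³⁻]^2 = (3s)^3 · (2s)^2 = 108s^5 = 3.55×10⁻⁴⁴
s = 8.00×10⁻¹⁰ M
[PO₄³⁻] = 2s = 1.60×10⁻⁹ M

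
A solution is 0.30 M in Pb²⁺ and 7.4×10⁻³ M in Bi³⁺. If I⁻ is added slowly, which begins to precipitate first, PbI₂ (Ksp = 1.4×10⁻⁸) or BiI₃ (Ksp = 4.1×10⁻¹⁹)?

A salt starts to precipitate once the ion product Q reaches its Ksp.
For PbI₂: [I⁻] = (Ksp/[Pb²⁺])^(1/2) = 2.2×10⁻⁴ M
For BiI₃: [I⁻] = (Ksp/[Bi³⁺])^(1/3) = 3.8×10⁻⁶ M
Since BiI₃ needs less I⁻ to reach saturation, it precipitates first.

BiI₃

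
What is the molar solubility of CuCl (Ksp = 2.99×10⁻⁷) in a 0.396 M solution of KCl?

CuCl(s) ⇌ Cu⁺(aq) + Cl⁻(aq)
The solution already contains Cl⁻ at 0.396 M. Let s be the molar solubility of CuCl.
[Cl⁻] ≈ 0.396 M (common ion dominates); [Cu⁺] = s.
Ksp = [Cu⁺][Cl⁻] = s(0.396)
s = 2.99×10⁻⁷ / (0.396) = 7.55×10⁻⁷
s = 7.55×10⁻⁷ M

7.55×10⁻⁷ M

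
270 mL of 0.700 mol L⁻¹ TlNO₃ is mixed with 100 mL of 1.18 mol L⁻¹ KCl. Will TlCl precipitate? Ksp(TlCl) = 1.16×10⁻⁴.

Yes

After mixing, V = 270 mL + 100 mL = 370 mL.
[Tl⁺] = (0.700)(270)/370 = 0.511 mol L⁻¹
[Cl⁻] = (1.18)(100)/370 = 0.319 mol L⁻¹
Q = [Tl⁺][Cl⁻] = 0.163
Because Q > Ksp (0.163 vs 1.16×10⁻⁴), a precipitate of TlCl forms.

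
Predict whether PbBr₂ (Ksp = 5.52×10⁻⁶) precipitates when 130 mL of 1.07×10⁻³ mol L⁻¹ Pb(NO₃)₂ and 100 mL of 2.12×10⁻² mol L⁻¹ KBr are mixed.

Total volume after mixing = 130 + 100 = 230 mL.
[Pb²⁺] = (1.07×10⁻³)(130)/230 = 6.05×10⁻⁴ mol L⁻¹
[Br⁻] = (2.12×10⁻²)(100)/230 = 9.22×10⁻³ mol L⁻¹
Q = [Pb²⁺][Br⁻]^2 = 5.14×10⁻⁸
Q = 5.14×10⁻⁸ < Ksp = 5.52×10⁻⁶, so the solution is unsaturated and no precipitate forms.

No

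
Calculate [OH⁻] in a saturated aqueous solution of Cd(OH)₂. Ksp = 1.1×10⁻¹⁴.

2.8×10⁻⁵ M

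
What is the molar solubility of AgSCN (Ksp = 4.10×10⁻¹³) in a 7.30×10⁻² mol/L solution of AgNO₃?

AgSCN(s) ⇌ Ag⁺(aq) + SCN⁻(aq)
With Ag⁺ already at 7.30×10⁻² mol/L and s small, take [Ag⁺] ≈ 7.30×10⁻² mol/L and [SCN⁻] = s.
Ksp = [Ag⁺][SCN⁻] = (7.30×10⁻²)s
s = 4.10×10⁻¹³ / (7.30×10⁻²) = 5.62×10⁻¹²
s = 5.62×10⁻¹² mol/L

5.62×10⁻¹² M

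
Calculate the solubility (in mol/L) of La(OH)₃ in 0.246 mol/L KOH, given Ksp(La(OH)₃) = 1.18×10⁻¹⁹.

7.93×10⁻¹⁸ M

La(OH)₃(s) ⇌ La³⁺(aq) + 3 OH⁻(aq)
With OH⁻ already at 0.246 mol/L and s small, take [OH⁻] ≈ 0.246 mol/L and [La³⁺] = s.
Ksp = [La³⁺][OH⁻]^3 = s(0.246)^3
s = 1.18×10⁻¹⁹ / (0.246)^3 = 7.93×10⁻¹⁸
s = 7.93×10⁻¹⁸ mol/L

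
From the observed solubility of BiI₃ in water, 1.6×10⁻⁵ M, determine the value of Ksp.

Ksp = 1.8×10⁻¹⁸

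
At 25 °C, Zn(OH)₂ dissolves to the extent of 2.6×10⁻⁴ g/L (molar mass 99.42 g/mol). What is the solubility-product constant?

Convert to molarity: s = 2.6×10⁻⁴ / 99.42 = 2.615×10⁻⁶ mol/L
Zn(OH)₂(s) ⇌ Zn²⁺(aq) + 2 OH⁻(aq)
If s mol/L of Zn(OH)₂ dissolves, [Zn²⁺] = s and [OH⁻] = 2s.
Ksp = [Zn²⁺][OH⁻]^2 = s · (2s)^2 = 4s^3
Ksp = 4 × (2.615×10⁻⁶)^3 = 7.2×10⁻¹⁷

Ksp = 7.2×10⁻¹⁷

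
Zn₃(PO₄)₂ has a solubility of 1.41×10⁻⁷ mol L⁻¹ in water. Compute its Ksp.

Ksp = 6.02×10⁻³³

Zn₃(PO₄)₂(s) ⇌ 3 Zn²⁺(aq) + 2 PO₄³⁻(aq)
If s mol/L of Zn₃(PO₄)₂ dissolves, [Zn²⁺] = 3s and [PO₄³⁻] = 2s.
Ksp = [Zn²⁺]^3[PO₄³⁻]^2 = (3s)^3 · (2s)^2 = 108s^5
Ksp = 108 × (1.41×10⁻⁷)^5 = 6.02×10⁻³³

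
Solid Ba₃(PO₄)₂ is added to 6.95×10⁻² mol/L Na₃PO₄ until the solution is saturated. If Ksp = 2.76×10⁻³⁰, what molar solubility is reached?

2.77×10⁻¹⁰ M

Ba₃(PO₄)₂(s) ⇌ 3 Ba²⁺(aq) + 2 PO₄³⁻(aq)
Let s be the solubility of Ba₃(PO₄)₂ here. The common ion gives [PO₄³⁻] ≈ 6.95×10⁻² mol/L, and [Ba²⁺] = 3s.
Ksp = [Ba²⁺]^3[PO₄³⁻]^2 = (3s)^3(6.95×10⁻²)^2
(3s)^3 = 2.76×10⁻³⁰ / (6.95×10⁻²)^2 = 5.71×10⁻²⁸
s = 2.77×10⁻¹⁰ mol/L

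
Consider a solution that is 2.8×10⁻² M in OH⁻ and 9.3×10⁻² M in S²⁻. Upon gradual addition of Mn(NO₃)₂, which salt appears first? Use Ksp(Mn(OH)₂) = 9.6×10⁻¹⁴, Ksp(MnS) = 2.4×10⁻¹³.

MnS

Precipitation begins when Q = Ksp.
For Mn(OH)₂: [Mn²⁺] = (Ksp/[OH⁻]^2) = 1.2×10⁻¹⁰ M
For MnS: [Mn²⁺] = (Ksp/[S²⁻]) = 2.6×10⁻¹² M
MnS requires the lower [Mn²⁺], so it precipitates first.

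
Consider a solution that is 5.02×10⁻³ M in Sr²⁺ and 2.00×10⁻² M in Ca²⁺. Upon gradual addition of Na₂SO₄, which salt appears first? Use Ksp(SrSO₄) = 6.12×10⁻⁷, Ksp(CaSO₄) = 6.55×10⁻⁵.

A salt starts to precipitate once the ion product Q reaches its Ksp.
For SrSO₄: [SO₄²⁻] = (Ksp/[Sr²⁺]) = 1.22×10⁻⁴ M
For CaSO₄: [SO₄²⁻] = (Ksp/[Ca²⁺]) = 3.28×10⁻³ M
The smaller threshold [SO₄²⁻] is reached first, so SrSO₄ precipitates first.

SrSO₄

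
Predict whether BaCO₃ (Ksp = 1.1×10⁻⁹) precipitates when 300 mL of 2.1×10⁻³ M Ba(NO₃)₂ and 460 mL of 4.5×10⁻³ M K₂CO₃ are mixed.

Yes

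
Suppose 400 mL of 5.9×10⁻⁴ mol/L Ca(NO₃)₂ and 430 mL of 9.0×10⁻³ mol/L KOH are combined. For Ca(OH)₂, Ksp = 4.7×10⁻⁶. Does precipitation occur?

No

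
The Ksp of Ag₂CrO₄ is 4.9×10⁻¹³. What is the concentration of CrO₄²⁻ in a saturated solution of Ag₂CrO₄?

5.0×10⁻⁵ M

Ag₂CrO₄(s) ⇌ 2 Ag⁺(aq) + CrO₄²⁻(aq)
Call the molar solubility s, so that [Ag⁺] = 2s and [CrO₄²⁻] = s.
Ksp = [Ag⁺]^2[CrO₄²⁻] = (2s)^2 · s = 4s^3 = 4.9×10⁻¹³
s = 5.0×10⁻⁵ M
[CrO₄²⁻] = s = 5.0×10⁻⁵ M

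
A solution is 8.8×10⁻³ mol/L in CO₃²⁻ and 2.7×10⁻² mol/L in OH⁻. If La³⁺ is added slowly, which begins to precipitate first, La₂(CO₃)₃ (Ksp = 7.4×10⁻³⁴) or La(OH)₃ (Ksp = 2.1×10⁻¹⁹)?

Precipitation of each salt begins when its ion product equals Ksp.
For La₂(CO₃)₃: [La³⁺] = (Ksp/[CO₃²⁻]^3)^(1/2) = 3.3×10⁻¹⁴ mol/L
For La(OH)₃: [La³⁺] = (Ksp/[OH⁻]^3) = 1.1×10⁻¹⁴ mol/L
Since La(OH)₃ needs less La³⁺ to reach saturation, it precipitates first.

La(OH)₃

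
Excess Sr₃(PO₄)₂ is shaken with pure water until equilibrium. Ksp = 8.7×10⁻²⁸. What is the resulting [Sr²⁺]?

4.6×10⁻⁶ M

Sr₃(PO₄)₂(s) ⇌ 3 Sr²⁺(aq) + 2 PO₄³⁻(aq)
Call the molar solubility s, so that [Sr²⁺] = 3s and [PO₄³⁻] = 2s.
Ksp = [Sr²⁺]^3[PO₄³⁻]^2 = (3s)^3 · (2s)^2 = 108s^5 = 8.7×10⁻²⁸
s = 1.5×10⁻⁶ mol L⁻¹
[Sr²⁺] = 3s = 4.6×10⁻⁶ mol L⁻¹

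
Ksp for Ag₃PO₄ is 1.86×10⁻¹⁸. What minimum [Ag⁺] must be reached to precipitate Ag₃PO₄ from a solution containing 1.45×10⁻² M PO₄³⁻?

Precipitation begins when Q = Ksp.
Ag₃PO₄(s) ⇌ 3 Ag⁺(aq) + PO₄³⁻(aq)
Ksp = [Ag⁺]^3[PO₄³⁻] = [Ag⁺]^3(1.45×10⁻²)
[Ag⁺]^3 = 1.86×10⁻¹⁸ / (1.45×10⁻²) = 1.28×10⁻¹⁶
[Ag⁺] = 5.04×10⁻⁶ M

5.04×10⁻⁶ M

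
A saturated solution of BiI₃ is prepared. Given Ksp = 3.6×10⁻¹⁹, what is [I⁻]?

3.2×10⁻⁵ M

BiI₃(s) ⇌ Bi³⁺(aq) + 3 I⁻(aq)
Let s be the molar solubility. Then [Bi³⁺] = s and [I⁻] = 3s.
Ksp = [Bi³⁺][I⁻]^3 = s · (3s)^3 = 27s^4 = 3.6×10⁻¹⁹
s = 1.1×10⁻⁵ M
[I⁻] = 3s = 3.2×10⁻⁵ M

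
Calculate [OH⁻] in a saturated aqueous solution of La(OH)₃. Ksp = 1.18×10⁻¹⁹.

La(OH)₃(s) ⇌ La³⁺(aq) + 3 OH⁻(aq)
If s mol/L of La(OH)₃ dissolves, [La³⁺] = s and [OH⁻] = 3s.
Ksp = [La³⁺][OH⁻]^3 = s · (3s)^3 = 27s^4 = 1.18×10⁻¹⁹
s = 8.13×10⁻⁶ M
[OH⁻] = 3s = 2.44×10⁻⁵ M

2.44×10⁻⁵ M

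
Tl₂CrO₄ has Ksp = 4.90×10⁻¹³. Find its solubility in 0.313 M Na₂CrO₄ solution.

6.26×10⁻⁷ M

Tl₂CrO₄(s) ⇌ 2 Tl⁺(aq) + CrO₄²⁻(aq)
The solution already contains CrO₄²⁻ at 0.313 M. Let s be the molar solubility of Tl₂CrO₄.
[CrO₄²⁻] ≈ 0.313 M (common ion dominates); [Tl⁺] = 2s.
Ksp = [Tl⁺]^2[CrO₄²⁻] = (2s)^2(0.313)
(2s)^2 = 4.90×10⁻¹³ / (0.313) = 1.57×10⁻¹²
s = 6.26×10⁻⁷ M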